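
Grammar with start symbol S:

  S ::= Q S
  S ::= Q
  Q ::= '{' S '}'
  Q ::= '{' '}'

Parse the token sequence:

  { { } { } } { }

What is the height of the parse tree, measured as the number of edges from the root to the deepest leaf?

[S [Q { [S [Q { }] [S [Q { }]]] }] [S [Q { }]]]

5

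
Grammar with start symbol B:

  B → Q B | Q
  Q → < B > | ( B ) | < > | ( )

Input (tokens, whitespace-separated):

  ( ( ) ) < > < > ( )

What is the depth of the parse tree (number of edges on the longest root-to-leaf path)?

[B [Q ( [B [Q ( )]] )] [B [Q < >] [B [Q < >] [B [Q ( )]]]]]

5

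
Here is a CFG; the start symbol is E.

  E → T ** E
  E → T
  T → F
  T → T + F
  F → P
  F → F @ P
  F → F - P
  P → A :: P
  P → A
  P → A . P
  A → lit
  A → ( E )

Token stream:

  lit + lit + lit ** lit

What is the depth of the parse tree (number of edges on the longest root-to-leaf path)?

7

[E [T [T [T [F [P [A lit]]]] + [F [P [A lit]]]] + [F [P [A lit]]]] ** [E [T [F [P [A lit]]]]]]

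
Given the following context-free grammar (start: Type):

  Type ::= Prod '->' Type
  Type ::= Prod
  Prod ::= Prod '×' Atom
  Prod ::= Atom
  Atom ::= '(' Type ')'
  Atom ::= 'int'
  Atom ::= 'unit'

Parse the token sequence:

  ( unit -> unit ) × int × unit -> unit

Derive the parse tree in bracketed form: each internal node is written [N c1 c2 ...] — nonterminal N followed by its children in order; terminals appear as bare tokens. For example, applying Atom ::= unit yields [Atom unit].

Type
Prod -> Type
Prod × Atom -> Type
Prod × Atom × Atom -> Type
Atom × Atom × Atom -> Type
( Type ) × Atom × Atom -> Type
( Prod -> Type ) × Atom × Atom -> Type
( Atom -> Type ) × Atom × Atom -> Type
( unit -> Type ) × Atom × Atom -> Type
( unit -> Prod ) × Atom × Atom -> Type
( unit -> Atom ) × Atom × Atom -> Type
( unit -> unit ) × Atom × Atom -> Type
( unit -> unit ) × int × Atom -> Type
( unit -> unit ) × int × unit -> Type
( unit -> unit ) × int × unit -> Prod
( unit -> unit ) × int × unit -> Atom
( unit -> unit ) × int × unit -> unit

[Type [Prod [Prod [Prod [Atom ( [Type [Prod [Atom unit]] -> [Type [Prod [Atom unit]]]] )]] × [Atom int]] × [Atom unit]] -> [Type [Prod [Atom unit]]]]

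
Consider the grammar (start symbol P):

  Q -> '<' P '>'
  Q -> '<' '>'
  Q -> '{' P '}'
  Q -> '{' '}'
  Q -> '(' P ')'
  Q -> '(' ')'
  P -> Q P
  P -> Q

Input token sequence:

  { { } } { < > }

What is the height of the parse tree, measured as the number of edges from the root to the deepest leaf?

5

[P [Q { [P [Q { }]] }] [P [Q { [P [Q < >]] }]]]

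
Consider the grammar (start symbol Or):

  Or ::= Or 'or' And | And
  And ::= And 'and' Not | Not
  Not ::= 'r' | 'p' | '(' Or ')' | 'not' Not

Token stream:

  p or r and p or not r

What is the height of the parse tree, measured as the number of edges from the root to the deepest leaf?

5

[Or [Or [Or [And [Not p]]] or [And [And [Not r]] and [Not p]]] or [And [Not not [Not r]]]]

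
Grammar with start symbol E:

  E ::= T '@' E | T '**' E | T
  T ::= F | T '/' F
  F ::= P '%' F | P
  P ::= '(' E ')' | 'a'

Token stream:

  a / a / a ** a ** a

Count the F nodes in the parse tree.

5

[E [T [T [T [F [P a]]] / [F [P a]]] / [F [P a]]] ** [E [T [F [P a]]] ** [E [T [F [P a]]]]]]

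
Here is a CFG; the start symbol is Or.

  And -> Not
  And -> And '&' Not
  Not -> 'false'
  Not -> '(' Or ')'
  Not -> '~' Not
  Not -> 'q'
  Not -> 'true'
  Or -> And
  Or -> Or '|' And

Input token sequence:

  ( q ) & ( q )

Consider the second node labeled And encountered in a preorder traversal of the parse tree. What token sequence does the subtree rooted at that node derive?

[Or [And [And [Not ( [Or [And [Not q]]] )]] & [Not ( [Or [And [Not q]]] )]]]

( q )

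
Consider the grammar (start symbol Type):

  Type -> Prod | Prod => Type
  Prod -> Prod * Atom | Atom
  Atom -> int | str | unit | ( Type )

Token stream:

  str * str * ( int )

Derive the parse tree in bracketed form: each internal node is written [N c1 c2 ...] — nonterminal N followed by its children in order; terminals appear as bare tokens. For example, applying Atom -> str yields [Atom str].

[Type [Prod [Prod [Prod [Atom str]] * [Atom str]] * [Atom ( [Type [Prod [Atom int]]] )]]]

Type
Prod
Prod * Atom
Prod * Atom * Atom
Atom * Atom * Atom
str * Atom * Atom
str * str * Atom
str * str * ( Type )
str * str * ( Prod )
str * str * ( Atom )
str * str * ( int )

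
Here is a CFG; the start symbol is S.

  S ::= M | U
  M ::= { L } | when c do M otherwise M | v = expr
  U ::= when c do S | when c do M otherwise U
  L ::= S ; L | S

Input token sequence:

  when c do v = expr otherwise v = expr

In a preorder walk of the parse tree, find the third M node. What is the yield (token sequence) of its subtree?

v = expr

[S [M when c do [M v = expr] otherwise [M v = expr]]]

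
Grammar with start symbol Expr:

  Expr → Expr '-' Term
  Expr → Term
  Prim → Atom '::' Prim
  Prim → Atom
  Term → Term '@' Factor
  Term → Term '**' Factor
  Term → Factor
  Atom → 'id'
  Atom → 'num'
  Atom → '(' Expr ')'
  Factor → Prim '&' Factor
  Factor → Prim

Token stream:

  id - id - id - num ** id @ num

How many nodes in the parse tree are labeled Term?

6

[Expr [Expr [Expr [Expr [Term [Factor [Prim [Atom id]]]]] - [Term [Factor [Prim [Atom id]]]]] - [Term [Factor [Prim [Atom id]]]]] - [Term [Term [Term [Factor [Prim [Atom num]]]] ** [Factor [Prim [Atom id]]]] @ [Factor [Prim [Atom num]]]]]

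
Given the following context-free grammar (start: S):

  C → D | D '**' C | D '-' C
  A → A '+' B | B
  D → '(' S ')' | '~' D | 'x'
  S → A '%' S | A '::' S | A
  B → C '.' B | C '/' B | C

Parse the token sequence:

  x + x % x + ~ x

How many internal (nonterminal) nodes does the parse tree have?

19

[S [A [A [B [C [D x]]]] + [B [C [D x]]]] % [S [A [A [B [C [D x]]]] + [B [C [D ~ [D x]]]]]]]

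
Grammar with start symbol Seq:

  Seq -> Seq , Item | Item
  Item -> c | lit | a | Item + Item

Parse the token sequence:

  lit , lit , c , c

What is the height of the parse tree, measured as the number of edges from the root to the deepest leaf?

5

[Seq [Seq [Seq [Seq [Item lit]] , [Item lit]] , [Item c]] , [Item c]]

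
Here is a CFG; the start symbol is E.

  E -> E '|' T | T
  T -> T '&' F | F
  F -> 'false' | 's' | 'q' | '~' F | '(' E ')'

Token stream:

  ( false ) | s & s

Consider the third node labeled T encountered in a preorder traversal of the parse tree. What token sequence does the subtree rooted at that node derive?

s & s

[E [E [T [F ( [E [T [F false]]] )]]] | [T [T [F s]] & [F s]]]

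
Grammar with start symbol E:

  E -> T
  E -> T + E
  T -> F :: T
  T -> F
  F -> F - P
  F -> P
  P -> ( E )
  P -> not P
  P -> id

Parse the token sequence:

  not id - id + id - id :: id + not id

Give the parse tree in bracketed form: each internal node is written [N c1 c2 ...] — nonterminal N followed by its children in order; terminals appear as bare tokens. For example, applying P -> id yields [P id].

E
T + E
F + E
F - P + E
P - P + E
not P - P + E
not id - P + E
not id - id + E
not id - id + T + E
not id - id + F :: T + E
not id - id + F - P :: T + E
not id - id + P - P :: T + E
not id - id + id - P :: T + E
not id - id + id - id :: T + E
not id - id + id - id :: F + E
not id - id + id - id :: P + E
not id - id + id - id :: id + E
not id - id + id - id :: id + T
not id - id + id - id :: id + F
not id - id + id - id :: id + P
not id - id + id - id :: id + not P
not id - id + id - id :: id + not id

[E [T [F [F [P not [P id]]] - [P id]]] + [E [T [F [F [P id]] - [P id]] :: [T [F [P id]]]] + [E [T [F [P not [P id]]]]]]]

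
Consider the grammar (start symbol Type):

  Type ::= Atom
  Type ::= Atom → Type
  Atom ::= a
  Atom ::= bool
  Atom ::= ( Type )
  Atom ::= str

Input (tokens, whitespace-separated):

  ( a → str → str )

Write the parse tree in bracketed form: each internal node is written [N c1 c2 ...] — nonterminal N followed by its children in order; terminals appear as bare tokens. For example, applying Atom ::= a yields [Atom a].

Type
Atom
( Type )
( Atom → Type )
( a → Type )
( a → Atom → Type )
( a → str → Type )
( a → str → Atom )
( a → str → str )

[Type [Atom ( [Type [Atom a] → [Type [Atom str] → [Type [Atom str]]]] )]]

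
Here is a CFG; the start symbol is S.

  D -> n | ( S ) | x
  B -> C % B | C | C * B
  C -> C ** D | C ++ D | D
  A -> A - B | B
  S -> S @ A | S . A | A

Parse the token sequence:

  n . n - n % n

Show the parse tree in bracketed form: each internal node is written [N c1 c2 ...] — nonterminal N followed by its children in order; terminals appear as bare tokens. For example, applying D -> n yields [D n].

[S [S [A [B [C [D n]]]]] . [A [A [B [C [D n]]]] - [B [C [D n]] % [B [C [D n]]]]]]

S
S . A
A . A
B . A
C . A
D . A
n . A
n . A - B
n . B - B
n . C - B
n . D - B
n . n - B
n . n - C % B
n . n - D % B
n . n - n % B
n . n - n % C
n . n - n % D
n . n - n % n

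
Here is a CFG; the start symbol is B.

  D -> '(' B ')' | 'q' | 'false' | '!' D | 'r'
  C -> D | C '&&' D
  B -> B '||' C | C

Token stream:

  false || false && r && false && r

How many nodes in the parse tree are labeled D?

5

[B [B [C [D false]]] || [C [C [C [C [D false]] && [D r]] && [D false]] && [D r]]]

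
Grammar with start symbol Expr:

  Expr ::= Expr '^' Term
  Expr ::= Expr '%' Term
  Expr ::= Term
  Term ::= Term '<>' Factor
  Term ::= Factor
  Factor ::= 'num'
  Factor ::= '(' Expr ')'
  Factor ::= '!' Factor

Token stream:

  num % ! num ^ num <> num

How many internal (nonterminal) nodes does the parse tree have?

12

[Expr [Expr [Expr [Term [Factor num]]] % [Term [Factor ! [Factor num]]]] ^ [Term [Term [Factor num]] <> [Factor num]]]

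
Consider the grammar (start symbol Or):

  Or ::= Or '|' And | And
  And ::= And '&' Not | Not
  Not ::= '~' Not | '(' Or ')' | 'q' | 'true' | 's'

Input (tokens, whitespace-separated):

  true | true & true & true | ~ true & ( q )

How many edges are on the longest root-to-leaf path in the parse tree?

[Or [Or [Or [And [Not true]]] | [And [And [And [Not true]] & [Not true]] & [Not true]]] | [And [And [Not ~ [Not true]]] & [Not ( [Or [And [Not q]]] )]]]

6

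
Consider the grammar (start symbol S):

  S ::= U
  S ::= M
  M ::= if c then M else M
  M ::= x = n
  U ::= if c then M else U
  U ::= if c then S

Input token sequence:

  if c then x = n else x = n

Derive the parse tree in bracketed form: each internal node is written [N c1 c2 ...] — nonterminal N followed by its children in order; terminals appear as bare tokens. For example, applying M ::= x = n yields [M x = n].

[S [M if c then [M x = n] else [M x = n]]]

S
M
if c then M else M
if c then x = n else M
if c then x = n else x = n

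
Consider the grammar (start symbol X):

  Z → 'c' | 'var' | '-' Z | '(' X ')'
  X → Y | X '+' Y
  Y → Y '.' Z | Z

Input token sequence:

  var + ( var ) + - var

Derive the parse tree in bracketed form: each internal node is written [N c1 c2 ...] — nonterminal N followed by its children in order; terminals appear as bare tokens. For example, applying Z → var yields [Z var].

X
X + Y
X + Y + Y
Y + Y + Y
Z + Y + Y
var + Y + Y
var + Z + Y
var + ( X ) + Y
var + ( Y ) + Y
var + ( Z ) + Y
var + ( var ) + Y
var + ( var ) + Z
var + ( var ) + - Z
var + ( var ) + - var

[X [X [X [Y [Z var]]] + [Y [Z ( [X [Y [Z var]]] )]]] + [Y [Z - [Z var]]]]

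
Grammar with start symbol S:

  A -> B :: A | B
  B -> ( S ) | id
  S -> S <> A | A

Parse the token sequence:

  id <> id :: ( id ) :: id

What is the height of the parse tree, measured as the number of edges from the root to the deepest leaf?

[S [S [A [B id]]] <> [A [B id] :: [A [B ( [S [A [B id]]] )] :: [A [B id]]]]]

7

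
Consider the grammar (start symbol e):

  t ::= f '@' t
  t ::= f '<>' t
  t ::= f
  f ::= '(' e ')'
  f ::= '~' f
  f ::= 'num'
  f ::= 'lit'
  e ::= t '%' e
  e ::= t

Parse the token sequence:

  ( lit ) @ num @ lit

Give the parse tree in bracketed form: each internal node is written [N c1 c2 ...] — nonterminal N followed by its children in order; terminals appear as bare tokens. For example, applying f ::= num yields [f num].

e
t
f @ t
( e ) @ t
( t ) @ t
( f ) @ t
( lit ) @ t
( lit ) @ f @ t
( lit ) @ num @ t
( lit ) @ num @ f
( lit ) @ num @ lit

[e [t [f ( [e [t [f lit]]] )] @ [t [f num] @ [t [f lit]]]]]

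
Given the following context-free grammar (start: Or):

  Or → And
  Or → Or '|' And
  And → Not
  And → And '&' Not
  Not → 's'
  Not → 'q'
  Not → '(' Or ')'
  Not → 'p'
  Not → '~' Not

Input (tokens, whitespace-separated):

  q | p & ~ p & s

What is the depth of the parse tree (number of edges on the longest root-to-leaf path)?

[Or [Or [And [Not q]]] | [And [And [And [Not p]] & [Not ~ [Not p]]] & [Not s]]]

5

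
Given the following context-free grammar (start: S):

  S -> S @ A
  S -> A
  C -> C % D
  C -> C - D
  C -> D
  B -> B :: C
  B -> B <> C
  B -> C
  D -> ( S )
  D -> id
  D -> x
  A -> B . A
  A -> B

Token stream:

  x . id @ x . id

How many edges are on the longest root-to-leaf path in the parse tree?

[S [S [A [B [C [D x]]] . [A [B [C [D id]]]]]] @ [A [B [C [D x]]] . [A [B [C [D id]]]]]]

7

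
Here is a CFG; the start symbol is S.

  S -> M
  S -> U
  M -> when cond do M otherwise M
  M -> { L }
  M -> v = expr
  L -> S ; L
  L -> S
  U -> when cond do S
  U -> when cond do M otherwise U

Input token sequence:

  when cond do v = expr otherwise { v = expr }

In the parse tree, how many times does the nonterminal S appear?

2

[S [M when cond do [M v = expr] otherwise [M { [L [S [M v = expr]]] }]]]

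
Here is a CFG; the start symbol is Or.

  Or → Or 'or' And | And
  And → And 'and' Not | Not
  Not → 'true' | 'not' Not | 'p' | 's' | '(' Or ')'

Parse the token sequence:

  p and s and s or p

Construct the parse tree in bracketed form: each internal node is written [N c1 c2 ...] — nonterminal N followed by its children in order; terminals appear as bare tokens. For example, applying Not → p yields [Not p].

Or
Or or And
And or And
And and Not or And
And and Not and Not or And
Not and Not and Not or And
p and Not and Not or And
p and s and Not or And
p and s and s or And
p and s and s or Not
p and s and s or p

[Or [Or [And [And [And [Not p]] and [Not s]] and [Not s]]] or [And [Not p]]]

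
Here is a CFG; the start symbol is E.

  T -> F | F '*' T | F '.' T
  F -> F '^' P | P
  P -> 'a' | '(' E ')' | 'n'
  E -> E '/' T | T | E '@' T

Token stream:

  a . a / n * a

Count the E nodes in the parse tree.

2

[E [E [T [F [P a]] . [T [F [P a]]]]] / [T [F [P n]] * [T [F [P a]]]]]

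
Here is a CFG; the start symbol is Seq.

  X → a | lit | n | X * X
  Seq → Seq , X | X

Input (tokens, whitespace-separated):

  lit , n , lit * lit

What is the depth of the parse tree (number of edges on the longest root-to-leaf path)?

[Seq [Seq [Seq [X lit]] , [X n]] , [X [X lit] * [X lit]]]

4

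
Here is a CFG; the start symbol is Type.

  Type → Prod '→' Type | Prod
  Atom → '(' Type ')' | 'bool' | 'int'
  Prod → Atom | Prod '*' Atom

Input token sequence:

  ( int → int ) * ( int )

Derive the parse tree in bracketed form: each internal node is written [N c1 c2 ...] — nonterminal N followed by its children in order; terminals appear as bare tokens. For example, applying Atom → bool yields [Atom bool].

Type
Prod
Prod * Atom
Atom * Atom
( Type ) * Atom
( Prod → Type ) * Atom
( Atom → Type ) * Atom
( int → Type ) * Atom
( int → Prod ) * Atom
( int → Atom ) * Atom
( int → int ) * Atom
( int → int ) * ( Type )
( int → int ) * ( Prod )
( int → int ) * ( Atom )
( int → int ) * ( int )

[Type [Prod [Prod [Atom ( [Type [Prod [Atom int]] → [Type [Prod [Atom int]]]] )]] * [Atom ( [Type [Prod [Atom int]]] )]]]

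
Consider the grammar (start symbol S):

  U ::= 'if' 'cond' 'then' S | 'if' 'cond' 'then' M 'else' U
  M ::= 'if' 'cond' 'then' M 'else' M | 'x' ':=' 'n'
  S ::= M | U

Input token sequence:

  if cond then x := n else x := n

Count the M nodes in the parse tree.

3

[S [M if cond then [M x := n] else [M x := n]]]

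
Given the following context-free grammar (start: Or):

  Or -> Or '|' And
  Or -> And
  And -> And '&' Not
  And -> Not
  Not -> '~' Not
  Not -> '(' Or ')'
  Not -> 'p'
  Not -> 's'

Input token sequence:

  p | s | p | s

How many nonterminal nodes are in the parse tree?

[Or [Or [Or [Or [And [Not p]]] | [And [Not s]]] | [And [Not p]]] | [And [Not s]]]

12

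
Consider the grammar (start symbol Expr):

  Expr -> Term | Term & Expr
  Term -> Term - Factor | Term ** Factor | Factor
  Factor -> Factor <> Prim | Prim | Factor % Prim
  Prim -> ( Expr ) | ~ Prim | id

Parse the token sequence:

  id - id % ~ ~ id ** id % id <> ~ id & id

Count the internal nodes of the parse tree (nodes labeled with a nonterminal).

[Expr [Term [Term [Term [Factor [Prim id]]] - [Factor [Factor [Prim id]] % [Prim ~ [Prim ~ [Prim id]]]]] ** [Factor [Factor [Factor [Prim id]] % [Prim id]] <> [Prim ~ [Prim id]]]] & [Expr [Term [Factor [Prim id]]]]]

23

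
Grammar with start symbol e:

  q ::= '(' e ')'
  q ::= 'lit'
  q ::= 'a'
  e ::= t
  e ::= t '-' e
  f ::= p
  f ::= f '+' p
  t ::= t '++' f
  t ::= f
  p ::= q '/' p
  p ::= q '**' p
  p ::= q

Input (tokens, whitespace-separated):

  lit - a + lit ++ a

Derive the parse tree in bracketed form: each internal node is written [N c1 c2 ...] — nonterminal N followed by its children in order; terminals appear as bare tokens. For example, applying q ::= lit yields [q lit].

e
t - e
f - e
p - e
q - e
lit - e
lit - t
lit - t ++ f
lit - f ++ f
lit - f + p ++ f
lit - p + p ++ f
lit - q + p ++ f
lit - a + p ++ f
lit - a + q ++ f
lit - a + lit ++ f
lit - a + lit ++ p
lit - a + lit ++ q
lit - a + lit ++ a

[e [t [f [p [q lit]]]] - [e [t [t [f [f [p [q a]]] + [p [q lit]]]] ++ [f [p [q a]]]]]]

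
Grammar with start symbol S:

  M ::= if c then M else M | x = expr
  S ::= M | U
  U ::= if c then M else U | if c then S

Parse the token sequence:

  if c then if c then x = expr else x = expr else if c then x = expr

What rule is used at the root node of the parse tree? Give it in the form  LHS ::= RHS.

[S [U if c then [M if c then [M x = expr] else [M x = expr]] else [U if c then [S [M x = expr]]]]]

S ::= U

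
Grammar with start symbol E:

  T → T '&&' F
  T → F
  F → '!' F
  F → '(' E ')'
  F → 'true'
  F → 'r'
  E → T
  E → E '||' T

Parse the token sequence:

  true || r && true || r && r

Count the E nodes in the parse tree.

3

[E [E [E [T [F true]]] || [T [T [F r]] && [F true]]] || [T [T [F r]] && [F r]]]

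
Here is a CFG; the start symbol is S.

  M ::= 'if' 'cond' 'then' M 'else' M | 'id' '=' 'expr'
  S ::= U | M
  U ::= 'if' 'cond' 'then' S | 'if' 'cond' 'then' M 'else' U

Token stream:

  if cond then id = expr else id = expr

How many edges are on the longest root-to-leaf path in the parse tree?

[S [M if cond then [M id = expr] else [M id = expr]]]

3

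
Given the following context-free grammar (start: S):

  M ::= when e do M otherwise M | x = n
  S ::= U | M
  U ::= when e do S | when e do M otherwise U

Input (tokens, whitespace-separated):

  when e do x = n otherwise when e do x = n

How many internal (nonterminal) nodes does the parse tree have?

[S [U when e do [M x = n] otherwise [U when e do [S [M x = n]]]]]

6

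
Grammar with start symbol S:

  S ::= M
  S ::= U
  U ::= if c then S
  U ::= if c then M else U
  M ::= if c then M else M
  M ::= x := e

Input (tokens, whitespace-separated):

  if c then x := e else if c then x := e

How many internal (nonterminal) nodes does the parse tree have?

[S [U if c then [M x := e] else [U if c then [S [M x := e]]]]]

6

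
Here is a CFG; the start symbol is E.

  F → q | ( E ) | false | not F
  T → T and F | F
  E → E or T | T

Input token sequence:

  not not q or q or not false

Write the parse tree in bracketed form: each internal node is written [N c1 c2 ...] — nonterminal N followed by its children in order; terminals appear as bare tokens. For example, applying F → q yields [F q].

[E [E [E [T [F not [F not [F q]]]]] or [T [F q]]] or [T [F not [F false]]]]

E
E or T
E or T or T
T or T or T
F or T or T
not F or T or T
not not F or T or T
not not q or T or T
not not q or F or T
not not q or q or T
not not q or q or F
not not q or q or not F
not not q or q or not false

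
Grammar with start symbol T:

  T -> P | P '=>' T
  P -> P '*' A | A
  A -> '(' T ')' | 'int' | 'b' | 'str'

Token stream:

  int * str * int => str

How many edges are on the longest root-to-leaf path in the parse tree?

5

[T [P [P [P [A int]] * [A str]] * [A int]] => [T [P [A str]]]]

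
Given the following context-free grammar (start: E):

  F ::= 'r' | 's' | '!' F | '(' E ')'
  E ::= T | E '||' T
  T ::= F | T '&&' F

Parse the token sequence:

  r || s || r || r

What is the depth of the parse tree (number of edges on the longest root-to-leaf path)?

[E [E [E [E [T [F r]]] || [T [F s]]] || [T [F r]]] || [T [F r]]]

6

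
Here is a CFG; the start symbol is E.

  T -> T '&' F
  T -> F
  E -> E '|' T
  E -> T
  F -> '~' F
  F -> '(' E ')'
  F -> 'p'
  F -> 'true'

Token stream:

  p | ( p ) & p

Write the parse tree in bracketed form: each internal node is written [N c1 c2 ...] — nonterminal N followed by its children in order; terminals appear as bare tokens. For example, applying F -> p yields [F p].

[E [E [T [F p]]] | [T [T [F ( [E [T [F p]]] )]] & [F p]]]

E
E | T
T | T
F | T
p | T
p | T & F
p | F & F
p | ( E ) & F
p | ( T ) & F
p | ( F ) & F
p | ( p ) & F
p | ( p ) & p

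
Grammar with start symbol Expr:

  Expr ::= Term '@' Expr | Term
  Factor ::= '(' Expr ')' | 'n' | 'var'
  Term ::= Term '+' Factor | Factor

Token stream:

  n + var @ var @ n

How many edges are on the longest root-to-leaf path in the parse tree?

[Expr [Term [Term [Factor n]] + [Factor var]] @ [Expr [Term [Factor var]] @ [Expr [Term [Factor n]]]]]

5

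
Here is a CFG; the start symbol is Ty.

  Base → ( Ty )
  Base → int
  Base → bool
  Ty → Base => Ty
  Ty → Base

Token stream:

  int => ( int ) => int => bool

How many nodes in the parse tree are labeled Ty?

5

[Ty [Base int] => [Ty [Base ( [Ty [Base int]] )] => [Ty [Base int] => [Ty [Base bool]]]]]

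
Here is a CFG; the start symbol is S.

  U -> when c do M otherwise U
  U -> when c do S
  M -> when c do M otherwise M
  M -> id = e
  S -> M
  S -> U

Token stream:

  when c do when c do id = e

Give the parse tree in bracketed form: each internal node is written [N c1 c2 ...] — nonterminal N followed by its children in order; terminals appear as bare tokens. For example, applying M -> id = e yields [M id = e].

S
U
when c do S
when c do U
when c do when c do S
when c do when c do M
when c do when c do id = e

[S [U when c do [S [U when c do [S [M id = e]]]]]]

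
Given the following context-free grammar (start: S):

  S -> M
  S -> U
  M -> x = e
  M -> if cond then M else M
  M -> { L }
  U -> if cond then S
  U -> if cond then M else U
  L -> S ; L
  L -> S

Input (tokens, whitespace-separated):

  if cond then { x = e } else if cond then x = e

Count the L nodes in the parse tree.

[S [U if cond then [M { [L [S [M x = e]]] }] else [U if cond then [S [M x = e]]]]]

1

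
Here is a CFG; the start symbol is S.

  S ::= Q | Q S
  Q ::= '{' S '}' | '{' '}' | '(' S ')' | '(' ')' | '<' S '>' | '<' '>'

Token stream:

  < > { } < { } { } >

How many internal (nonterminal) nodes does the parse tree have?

[S [Q < >] [S [Q { }] [S [Q < [S [Q { }] [S [Q { }]]] >]]]]

10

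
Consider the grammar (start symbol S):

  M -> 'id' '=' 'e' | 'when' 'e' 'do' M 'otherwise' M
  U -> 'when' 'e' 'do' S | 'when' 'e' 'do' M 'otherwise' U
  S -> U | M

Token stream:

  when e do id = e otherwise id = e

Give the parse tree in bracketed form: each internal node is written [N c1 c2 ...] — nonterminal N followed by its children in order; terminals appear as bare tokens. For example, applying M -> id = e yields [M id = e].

S
M
when e do M otherwise M
when e do id = e otherwise M
when e do id = e otherwise id = e

[S [M when e do [M id = e] otherwise [M id = e]]]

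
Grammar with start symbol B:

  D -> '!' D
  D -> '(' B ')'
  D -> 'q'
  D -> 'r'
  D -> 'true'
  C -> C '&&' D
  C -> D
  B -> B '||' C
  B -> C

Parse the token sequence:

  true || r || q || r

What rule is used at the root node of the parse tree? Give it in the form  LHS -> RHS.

[B [B [B [B [C [D true]]] || [C [D r]]] || [C [D q]]] || [C [D r]]]

B -> B '||' C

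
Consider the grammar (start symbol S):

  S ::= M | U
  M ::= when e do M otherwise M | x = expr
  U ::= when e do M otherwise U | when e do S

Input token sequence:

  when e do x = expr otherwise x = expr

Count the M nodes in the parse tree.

[S [M when e do [M x = expr] otherwise [M x = expr]]]

3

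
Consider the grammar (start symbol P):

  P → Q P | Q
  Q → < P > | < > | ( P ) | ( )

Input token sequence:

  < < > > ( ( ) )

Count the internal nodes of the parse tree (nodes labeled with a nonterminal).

8

[P [Q < [P [Q < >]] >] [P [Q ( [P [Q ( )]] )]]]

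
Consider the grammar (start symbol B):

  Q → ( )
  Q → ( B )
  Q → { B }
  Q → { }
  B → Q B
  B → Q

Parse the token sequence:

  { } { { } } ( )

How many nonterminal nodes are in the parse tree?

8

[B [Q { }] [B [Q { [B [Q { }]] }] [B [Q ( )]]]]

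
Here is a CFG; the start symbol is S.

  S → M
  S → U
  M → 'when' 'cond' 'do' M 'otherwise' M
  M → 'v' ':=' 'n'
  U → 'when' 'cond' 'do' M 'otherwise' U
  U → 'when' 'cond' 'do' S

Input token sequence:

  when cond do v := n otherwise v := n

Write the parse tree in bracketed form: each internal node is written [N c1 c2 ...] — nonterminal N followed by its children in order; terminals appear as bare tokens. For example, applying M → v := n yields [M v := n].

[S [M when cond do [M v := n] otherwise [M v := n]]]

S
M
when cond do M otherwise M
when cond do v := n otherwise M
when cond do v := n otherwise v := n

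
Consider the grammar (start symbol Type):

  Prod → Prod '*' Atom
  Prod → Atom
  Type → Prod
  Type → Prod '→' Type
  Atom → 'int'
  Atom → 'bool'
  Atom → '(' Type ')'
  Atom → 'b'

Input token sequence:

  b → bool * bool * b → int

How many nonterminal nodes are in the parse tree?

[Type [Prod [Atom b]] → [Type [Prod [Prod [Prod [Atom bool]] * [Atom bool]] * [Atom b]] → [Type [Prod [Atom int]]]]]

13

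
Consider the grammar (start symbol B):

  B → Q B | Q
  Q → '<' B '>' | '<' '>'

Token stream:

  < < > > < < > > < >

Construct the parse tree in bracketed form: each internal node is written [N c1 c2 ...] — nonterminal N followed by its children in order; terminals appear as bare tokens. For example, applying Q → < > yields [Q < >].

[B [Q < [B [Q < >]] >] [B [Q < [B [Q < >]] >] [B [Q < >]]]]

B
Q B
< B > B
< Q > B
< < > > B
< < > > Q B
< < > > < B > B
< < > > < Q > B
< < > > < < > > B
< < > > < < > > Q
< < > > < < > > < >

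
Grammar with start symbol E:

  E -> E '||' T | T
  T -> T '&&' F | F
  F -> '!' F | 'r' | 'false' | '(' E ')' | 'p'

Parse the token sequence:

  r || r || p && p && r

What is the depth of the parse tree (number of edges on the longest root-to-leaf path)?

5

[E [E [E [T [F r]]] || [T [F r]]] || [T [T [T [F p]] && [F p]] && [F r]]]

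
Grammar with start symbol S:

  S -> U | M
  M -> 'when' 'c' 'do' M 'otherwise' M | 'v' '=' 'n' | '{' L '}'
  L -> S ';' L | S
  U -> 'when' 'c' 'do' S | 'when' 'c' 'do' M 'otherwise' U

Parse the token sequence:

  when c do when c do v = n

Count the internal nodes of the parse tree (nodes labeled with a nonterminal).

[S [U when c do [S [U when c do [S [M v = n]]]]]]

6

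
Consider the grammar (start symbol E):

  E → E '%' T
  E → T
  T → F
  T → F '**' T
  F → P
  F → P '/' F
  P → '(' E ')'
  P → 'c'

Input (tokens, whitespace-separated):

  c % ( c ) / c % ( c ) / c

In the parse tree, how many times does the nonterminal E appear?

5

[E [E [E [T [F [P c]]]] % [T [F [P ( [E [T [F [P c]]]] )] / [F [P c]]]]] % [T [F [P ( [E [T [F [P c]]]] )] / [F [P c]]]]]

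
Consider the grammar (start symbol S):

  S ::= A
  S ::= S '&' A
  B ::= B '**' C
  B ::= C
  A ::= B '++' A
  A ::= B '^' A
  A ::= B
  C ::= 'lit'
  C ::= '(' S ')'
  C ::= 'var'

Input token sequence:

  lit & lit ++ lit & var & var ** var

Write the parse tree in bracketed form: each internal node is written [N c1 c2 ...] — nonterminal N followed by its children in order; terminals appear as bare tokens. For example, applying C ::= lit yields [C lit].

S
S & A
S & A & A
S & A & A & A
A & A & A & A
B & A & A & A
C & A & A & A
lit & A & A & A
lit & B ++ A & A & A
lit & C ++ A & A & A
lit & lit ++ A & A & A
lit & lit ++ B & A & A
lit & lit ++ C & A & A
lit & lit ++ lit & A & A
lit & lit ++ lit & B & A
lit & lit ++ lit & C & A
lit & lit ++ lit & var & A
lit & lit ++ lit & var & B
lit & lit ++ lit & var & B ** C
lit & lit ++ lit & var & C ** C
lit & lit ++ lit & var & var ** C
lit & lit ++ lit & var & var ** var

[S [S [S [S [A [B [C lit]]]] & [A [B [C lit]] ++ [A [B [C lit]]]]] & [A [B [C var]]]] & [A [B [B [C var]] ** [C var]]]]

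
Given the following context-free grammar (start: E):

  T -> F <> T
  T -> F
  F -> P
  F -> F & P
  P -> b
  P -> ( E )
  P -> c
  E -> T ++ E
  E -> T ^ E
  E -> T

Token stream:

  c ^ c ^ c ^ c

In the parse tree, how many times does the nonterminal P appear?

[E [T [F [P c]]] ^ [E [T [F [P c]]] ^ [E [T [F [P c]]] ^ [E [T [F [P c]]]]]]]

4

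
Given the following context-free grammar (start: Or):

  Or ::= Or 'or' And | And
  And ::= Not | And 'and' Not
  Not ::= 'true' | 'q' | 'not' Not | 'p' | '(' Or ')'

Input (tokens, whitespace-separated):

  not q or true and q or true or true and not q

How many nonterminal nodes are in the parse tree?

18

[Or [Or [Or [Or [And [Not not [Not q]]]] or [And [And [Not true]] and [Not q]]] or [And [Not true]]] or [And [And [Not true]] and [Not not [Not q]]]]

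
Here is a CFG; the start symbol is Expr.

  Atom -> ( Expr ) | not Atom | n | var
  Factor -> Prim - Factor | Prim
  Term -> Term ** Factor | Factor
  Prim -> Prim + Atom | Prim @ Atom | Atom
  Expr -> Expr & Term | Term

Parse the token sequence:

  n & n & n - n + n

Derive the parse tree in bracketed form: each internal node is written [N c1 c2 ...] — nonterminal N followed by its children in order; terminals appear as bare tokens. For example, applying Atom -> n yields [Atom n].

[Expr [Expr [Expr [Term [Factor [Prim [Atom n]]]]] & [Term [Factor [Prim [Atom n]]]]] & [Term [Factor [Prim [Atom n]] - [Factor [Prim [Prim [Atom n]] + [Atom n]]]]]]

Expr
Expr & Term
Expr & Term & Term
Term & Term & Term
Factor & Term & Term
Prim & Term & Term
Atom & Term & Term
n & Term & Term
n & Factor & Term
n & Prim & Term
n & Atom & Term
n & n & Term
n & n & Factor
n & n & Prim - Factor
n & n & Atom - Factor
n & n & n - Factor
n & n & n - Prim
n & n & n - Prim + Atom
n & n & n - Atom + Atom
n & n & n - n + Atom
n & n & n - n + n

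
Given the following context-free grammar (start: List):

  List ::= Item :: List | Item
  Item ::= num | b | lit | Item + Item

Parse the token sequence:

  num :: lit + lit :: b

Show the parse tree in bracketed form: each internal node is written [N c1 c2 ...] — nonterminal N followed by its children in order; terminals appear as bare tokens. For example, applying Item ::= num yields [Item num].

[List [Item num] :: [List [Item [Item lit] + [Item lit]] :: [List [Item b]]]]

List
Item :: List
num :: List
num :: Item :: List
num :: Item + Item :: List
num :: lit + Item :: List
num :: lit + lit :: List
num :: lit + lit :: Item
num :: lit + lit :: b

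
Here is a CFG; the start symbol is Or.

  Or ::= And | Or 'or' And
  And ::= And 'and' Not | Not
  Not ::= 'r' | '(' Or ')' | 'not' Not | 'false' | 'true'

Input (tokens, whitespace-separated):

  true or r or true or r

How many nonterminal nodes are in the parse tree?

12

[Or [Or [Or [Or [And [Not true]]] or [And [Not r]]] or [And [Not true]]] or [And [Not r]]]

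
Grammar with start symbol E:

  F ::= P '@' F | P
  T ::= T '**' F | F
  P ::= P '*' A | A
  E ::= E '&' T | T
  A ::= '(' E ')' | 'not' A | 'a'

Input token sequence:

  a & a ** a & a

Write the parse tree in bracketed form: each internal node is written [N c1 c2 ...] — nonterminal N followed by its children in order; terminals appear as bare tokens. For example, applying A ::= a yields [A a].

[E [E [E [T [F [P [A a]]]]] & [T [T [F [P [A a]]]] ** [F [P [A a]]]]] & [T [F [P [A a]]]]]

E
E & T
E & T & T
T & T & T
F & T & T
P & T & T
A & T & T
a & T & T
a & T ** F & T
a & F ** F & T
a & P ** F & T
a & A ** F & T
a & a ** F & T
a & a ** P & T
a & a ** A & T
a & a ** a & T
a & a ** a & F
a & a ** a & P
a & a ** a & A
a & a ** a & a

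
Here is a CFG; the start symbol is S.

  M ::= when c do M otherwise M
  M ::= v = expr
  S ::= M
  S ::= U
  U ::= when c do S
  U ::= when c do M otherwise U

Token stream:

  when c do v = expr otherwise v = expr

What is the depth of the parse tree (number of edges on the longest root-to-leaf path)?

3

[S [M when c do [M v = expr] otherwise [M v = expr]]]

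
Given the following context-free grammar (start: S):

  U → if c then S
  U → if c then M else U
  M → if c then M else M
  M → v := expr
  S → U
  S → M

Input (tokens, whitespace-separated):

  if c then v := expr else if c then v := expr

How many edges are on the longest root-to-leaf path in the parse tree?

[S [U if c then [M v := expr] else [U if c then [S [M v := expr]]]]]

5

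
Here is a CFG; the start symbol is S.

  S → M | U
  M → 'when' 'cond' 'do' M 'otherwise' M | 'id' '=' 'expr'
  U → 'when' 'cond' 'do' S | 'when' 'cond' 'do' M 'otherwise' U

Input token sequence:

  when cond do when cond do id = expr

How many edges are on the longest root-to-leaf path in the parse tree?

[S [U when cond do [S [U when cond do [S [M id = expr]]]]]]

6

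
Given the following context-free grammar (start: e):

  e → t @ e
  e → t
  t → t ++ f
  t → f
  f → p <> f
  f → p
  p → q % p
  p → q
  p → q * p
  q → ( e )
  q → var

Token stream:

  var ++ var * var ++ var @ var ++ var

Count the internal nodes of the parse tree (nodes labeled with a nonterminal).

[e [t [t [t [f [p [q var]]]] ++ [f [p [q var] * [p [q var]]]]] ++ [f [p [q var]]]] @ [e [t [t [f [p [q var]]]] ++ [f [p [q var]]]]]]

24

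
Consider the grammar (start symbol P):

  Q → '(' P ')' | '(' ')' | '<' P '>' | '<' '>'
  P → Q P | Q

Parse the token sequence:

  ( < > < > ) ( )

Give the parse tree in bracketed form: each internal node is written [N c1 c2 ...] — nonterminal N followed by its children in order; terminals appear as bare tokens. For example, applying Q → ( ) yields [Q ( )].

P
Q P
( P ) P
( Q P ) P
( < > P ) P
( < > Q ) P
( < > < > ) P
( < > < > ) Q
( < > < > ) ( )

[P [Q ( [P [Q < >] [P [Q < >]]] )] [P [Q ( )]]]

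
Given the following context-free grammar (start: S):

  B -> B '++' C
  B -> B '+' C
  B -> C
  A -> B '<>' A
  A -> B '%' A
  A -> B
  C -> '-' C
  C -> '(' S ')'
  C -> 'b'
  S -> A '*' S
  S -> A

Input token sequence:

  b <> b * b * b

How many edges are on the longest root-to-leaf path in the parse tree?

6

[S [A [B [C b]] <> [A [B [C b]]]] * [S [A [B [C b]]] * [S [A [B [C b]]]]]]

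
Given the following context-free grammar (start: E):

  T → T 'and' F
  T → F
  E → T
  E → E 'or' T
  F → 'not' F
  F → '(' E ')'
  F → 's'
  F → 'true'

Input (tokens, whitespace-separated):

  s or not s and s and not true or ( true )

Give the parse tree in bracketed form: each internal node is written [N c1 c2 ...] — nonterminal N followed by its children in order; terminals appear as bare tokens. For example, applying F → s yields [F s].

E
E or T
E or T or T
T or T or T
F or T or T
s or T or T
s or T and F or T
s or T and F and F or T
s or F and F and F or T
s or not F and F and F or T
s or not s and F and F or T
s or not s and s and F or T
s or not s and s and not F or T
s or not s and s and not true or T
s or not s and s and not true or F
s or not s and s and not true or ( E )
s or not s and s and not true or ( T )
s or not s and s and not true or ( F )
s or not s and s and not true or ( true )

[E [E [E [T [F s]]] or [T [T [T [F not [F s]]] and [F s]] and [F not [F true]]]] or [T [F ( [E [T [F true]]] )]]]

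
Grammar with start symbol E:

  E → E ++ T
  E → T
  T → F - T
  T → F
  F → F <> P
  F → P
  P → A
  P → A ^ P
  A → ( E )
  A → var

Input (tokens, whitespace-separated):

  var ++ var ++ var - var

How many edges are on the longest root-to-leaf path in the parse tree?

7

[E [E [E [T [F [P [A var]]]]] ++ [T [F [P [A var]]]]] ++ [T [F [P [A var]]] - [T [F [P [A var]]]]]]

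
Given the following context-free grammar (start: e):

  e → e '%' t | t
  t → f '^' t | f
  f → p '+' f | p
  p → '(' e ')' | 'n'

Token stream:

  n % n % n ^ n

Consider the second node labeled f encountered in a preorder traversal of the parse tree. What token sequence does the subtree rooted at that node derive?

n

[e [e [e [t [f [p n]]]] % [t [f [p n]]]] % [t [f [p n]] ^ [t [f [p n]]]]]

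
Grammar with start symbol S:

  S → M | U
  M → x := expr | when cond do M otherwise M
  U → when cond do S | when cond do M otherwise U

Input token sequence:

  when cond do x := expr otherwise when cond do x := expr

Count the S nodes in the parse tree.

[S [U when cond do [M x := expr] otherwise [U when cond do [S [M x := expr]]]]]

2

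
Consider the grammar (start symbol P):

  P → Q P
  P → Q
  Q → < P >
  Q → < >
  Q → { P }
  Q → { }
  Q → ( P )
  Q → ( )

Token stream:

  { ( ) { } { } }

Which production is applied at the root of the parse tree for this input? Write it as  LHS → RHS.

P → Q

[P [Q { [P [Q ( )] [P [Q { }] [P [Q { }]]]] }]]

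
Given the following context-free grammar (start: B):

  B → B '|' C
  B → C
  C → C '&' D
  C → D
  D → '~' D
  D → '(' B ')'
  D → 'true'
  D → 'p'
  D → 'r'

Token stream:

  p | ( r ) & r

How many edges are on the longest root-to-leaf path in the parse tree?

[B [B [C [D p]]] | [C [C [D ( [B [C [D r]]] )]] & [D r]]]

7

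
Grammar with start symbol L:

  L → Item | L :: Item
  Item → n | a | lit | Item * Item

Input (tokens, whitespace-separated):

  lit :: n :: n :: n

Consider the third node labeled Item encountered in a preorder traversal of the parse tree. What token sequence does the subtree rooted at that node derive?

[L [L [L [L [Item lit]] :: [Item n]] :: [Item n]] :: [Item n]]

n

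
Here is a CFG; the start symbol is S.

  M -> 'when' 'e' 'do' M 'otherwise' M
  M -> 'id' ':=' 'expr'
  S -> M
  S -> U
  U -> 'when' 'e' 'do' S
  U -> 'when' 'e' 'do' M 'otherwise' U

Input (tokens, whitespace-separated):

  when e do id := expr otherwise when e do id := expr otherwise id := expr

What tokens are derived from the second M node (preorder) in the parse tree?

[S [M when e do [M id := expr] otherwise [M when e do [M id := expr] otherwise [M id := expr]]]]

id := expr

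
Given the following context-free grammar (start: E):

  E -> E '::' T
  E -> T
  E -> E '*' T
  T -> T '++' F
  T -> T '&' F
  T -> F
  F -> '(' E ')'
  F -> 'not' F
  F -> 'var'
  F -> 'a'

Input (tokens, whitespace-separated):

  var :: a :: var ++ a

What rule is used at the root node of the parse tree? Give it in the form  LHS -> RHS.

[E [E [E [T [F var]]] :: [T [F a]]] :: [T [T [F var]] ++ [F a]]]

E -> E '::' T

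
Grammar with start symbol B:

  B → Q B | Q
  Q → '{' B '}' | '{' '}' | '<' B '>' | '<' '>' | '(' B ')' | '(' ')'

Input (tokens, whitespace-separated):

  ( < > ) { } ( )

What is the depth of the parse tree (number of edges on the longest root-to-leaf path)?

4

[B [Q ( [B [Q < >]] )] [B [Q { }] [B [Q ( )]]]]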